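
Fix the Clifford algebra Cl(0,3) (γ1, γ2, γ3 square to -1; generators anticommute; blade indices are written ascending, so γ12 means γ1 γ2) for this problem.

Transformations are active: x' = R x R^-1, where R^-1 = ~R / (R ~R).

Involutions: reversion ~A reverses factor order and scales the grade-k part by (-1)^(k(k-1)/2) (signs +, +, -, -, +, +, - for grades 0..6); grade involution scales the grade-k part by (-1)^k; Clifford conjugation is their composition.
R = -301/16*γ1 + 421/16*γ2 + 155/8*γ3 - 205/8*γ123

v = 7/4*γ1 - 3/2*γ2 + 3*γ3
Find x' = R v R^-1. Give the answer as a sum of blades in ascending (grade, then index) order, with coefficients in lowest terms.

~R = -301/16*γ1 + 421/16*γ2 + 155/8*γ3 + 205/8*γ123, and R ~R = -266021/128, so R^-1 = ~R / (-266021/128).
R v = 913/64 + 3779/64*γ12 - 1661/32*γ13 + 4891/32*γ23
Answer: 19863/8722*γ1 + 42193/17444*γ2 - 7893/4361*γ3


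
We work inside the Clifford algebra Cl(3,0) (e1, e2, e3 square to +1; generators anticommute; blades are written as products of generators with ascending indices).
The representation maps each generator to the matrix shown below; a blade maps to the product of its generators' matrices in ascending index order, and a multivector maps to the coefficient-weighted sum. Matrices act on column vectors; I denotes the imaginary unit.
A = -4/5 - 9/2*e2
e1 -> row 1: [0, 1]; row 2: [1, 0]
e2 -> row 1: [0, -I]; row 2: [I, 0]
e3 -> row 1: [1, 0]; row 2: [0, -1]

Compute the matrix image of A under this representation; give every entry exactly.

M = (-4/5)*1 + (-9/2)*rho(e2), summed entrywise (1 is the identity matrix):
Answer: row 1: [-4/5, 9*I/2]; row 2: [-9*I/2, -4/5]


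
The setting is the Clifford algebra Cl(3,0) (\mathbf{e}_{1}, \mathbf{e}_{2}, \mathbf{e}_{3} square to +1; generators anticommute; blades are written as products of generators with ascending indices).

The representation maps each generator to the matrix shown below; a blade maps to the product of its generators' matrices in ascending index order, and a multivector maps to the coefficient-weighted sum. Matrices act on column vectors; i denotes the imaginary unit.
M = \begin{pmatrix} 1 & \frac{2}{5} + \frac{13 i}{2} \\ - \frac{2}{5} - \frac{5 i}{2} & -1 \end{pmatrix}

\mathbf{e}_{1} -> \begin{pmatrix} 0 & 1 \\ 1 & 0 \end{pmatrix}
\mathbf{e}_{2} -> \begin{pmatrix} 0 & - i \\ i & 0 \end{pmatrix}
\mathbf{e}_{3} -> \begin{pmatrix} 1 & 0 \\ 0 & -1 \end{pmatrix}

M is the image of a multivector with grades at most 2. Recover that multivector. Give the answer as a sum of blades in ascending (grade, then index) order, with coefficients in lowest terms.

Method: 1, rho(e_{1}), rho(e_{2}), rho(e_{3}) form a trace-orthogonal basis of the 2x2 complex matrices (tr(X Y) = 2 if X = Y, else 0), so M = m0*1 + m1*rho(e_{1}) + m2*rho(e_{2}) + m3*rho(e_{3}) with m0 = tr(M)/2 = 0, m1 = tr(M rho(e_{1}))/2 = 2 i, m2 = tr(M rho(e_{2}))/2 = - \frac{9}{2} + \frac{2 i}{5}, m3 = tr(M rho(e_{3}))/2 = 1.
Multiplying table entries, the bivector images are rho(e_{1} e_{2}) = i*rho(e_{3}), rho(e_{1} e_{3}) = -i*rho(e_{2}), rho(e_{2} e_{3}) = i*rho(e_{1}); with real blade coefficients the real parts of m0..m3 are the coefficients of 1, e_{1}, e_{2}, e_{3} and the imaginary parts give the bivectors (e_{2} e_{3}: Im m1, e_{1} e_{3}: -Im m2, e_{1} e_{2}: Im m3).
Answer: -\frac{9}{2} e_{2} + e_{3} - \frac{2}{5} e_{1} e_{3} + 2 e_{2} e_{3}


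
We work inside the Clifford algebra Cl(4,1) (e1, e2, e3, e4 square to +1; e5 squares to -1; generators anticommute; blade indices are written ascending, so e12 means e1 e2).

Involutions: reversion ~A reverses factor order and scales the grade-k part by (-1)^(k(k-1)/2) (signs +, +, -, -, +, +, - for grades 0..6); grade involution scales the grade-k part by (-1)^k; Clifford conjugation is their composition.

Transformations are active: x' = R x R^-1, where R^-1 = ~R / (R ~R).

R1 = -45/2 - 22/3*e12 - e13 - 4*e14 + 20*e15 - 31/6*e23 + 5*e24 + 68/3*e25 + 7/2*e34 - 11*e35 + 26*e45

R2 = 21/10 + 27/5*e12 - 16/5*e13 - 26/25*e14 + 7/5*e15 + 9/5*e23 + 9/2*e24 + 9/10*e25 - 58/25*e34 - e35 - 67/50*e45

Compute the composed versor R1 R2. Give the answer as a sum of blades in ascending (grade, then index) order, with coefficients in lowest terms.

Distribute over the grade parts of R1 (each basis-blade product reordered to ascending indices, repeated generators contracted through their squares):
<R1>_0 (= -45/2) R2 = -189/4 - 243/2*e12 + 72*e13 + 117/5*e14 - 63/2*e15 - 81/2*e23 - 405/4*e24 - 81/4*e25 + 261/5*e34 + 45/2*e35 + 603/20*e45
<R1>_2 (= -22/3*e12 - e13 - 4*e14 + 20*e15 - 31/6*e23 + 5*e24 + 68/3*e25 + 7/2*e34 - 11*e35 + 26*e45) R2 = 1293/25 + 2*e12 - 123/25*e13 - 2952/25*e14 - 444/5*e15 - 377/15*e23 - 5011/75*e24 + 1007/15*e25 + 921/10*e34 + 769/50*e35 + 4148/25*e45 + 4094/75*e1234 + 752/15*e1235 + 1372/5*e1245 - 694/5*e1345 + 4409/75*e2345
Summing the partial products and collecting blades:
Answer: 447/100 - 239/2*e12 + 1677/25*e13 - 2367/25*e14 - 1203/10*e15 - 1969/30*e23 - 50419/300*e24 + 2813/60*e25 + 1443/10*e34 + 947/25*e35 + 19607/100*e45 + 4094/75*e1234 + 752/15*e1235 + 1372/5*e1245 - 694/5*e1345 + 4409/75*e2345


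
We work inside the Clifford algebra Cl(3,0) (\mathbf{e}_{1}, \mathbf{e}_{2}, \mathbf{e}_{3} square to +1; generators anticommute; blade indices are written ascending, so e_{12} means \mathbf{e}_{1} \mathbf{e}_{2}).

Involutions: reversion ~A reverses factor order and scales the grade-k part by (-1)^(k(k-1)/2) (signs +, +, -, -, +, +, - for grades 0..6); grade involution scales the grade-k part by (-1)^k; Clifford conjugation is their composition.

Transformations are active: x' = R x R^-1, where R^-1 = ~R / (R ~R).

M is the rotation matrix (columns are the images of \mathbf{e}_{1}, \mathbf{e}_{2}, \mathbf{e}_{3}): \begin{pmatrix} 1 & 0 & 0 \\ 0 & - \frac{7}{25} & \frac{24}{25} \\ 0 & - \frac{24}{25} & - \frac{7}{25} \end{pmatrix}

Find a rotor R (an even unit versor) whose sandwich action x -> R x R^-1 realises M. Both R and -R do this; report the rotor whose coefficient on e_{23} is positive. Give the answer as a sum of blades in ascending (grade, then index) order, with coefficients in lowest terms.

Method: write R = a + b12*e_{12} + b13*e_{13} + b23*e_{23} with a^2 + b12^2 + b13^2 + b23^2 = 1 (so R^-1 = ~R). Expanding the columns R e_j ~R gives tr M = 4a^2 - 1 and, from the antisymmetric part, M21 - M12 = -4a*b12, M13 - M31 = 4a*b13, M32 - M23 = -4a*b23.
Here tr M = \frac{11}{25}, so a^2 = (1 + tr M)/4 = \frac{9}{25} and a = ±\frac{3}{5}. Taking a = \frac{3}{5}: M21 - M12 = 0, M13 - M31 = 0, M32 - M23 = -\frac{48}{25}, giving b12 = 0, b13 = 0, b23 = \frac{4}{5}, i.e. R = \frac{3}{5} + \frac{4}{5} e_{23}.
Its e_{23} coefficient is already positive.
Answer: \frac{3}{5} + \frac{4}{5} e_{23}. Recall the cover is two-to-one: with M of trace \frac{11}{25}, both preimages act alike, and the stated e_{23} sign chooses the sheet.


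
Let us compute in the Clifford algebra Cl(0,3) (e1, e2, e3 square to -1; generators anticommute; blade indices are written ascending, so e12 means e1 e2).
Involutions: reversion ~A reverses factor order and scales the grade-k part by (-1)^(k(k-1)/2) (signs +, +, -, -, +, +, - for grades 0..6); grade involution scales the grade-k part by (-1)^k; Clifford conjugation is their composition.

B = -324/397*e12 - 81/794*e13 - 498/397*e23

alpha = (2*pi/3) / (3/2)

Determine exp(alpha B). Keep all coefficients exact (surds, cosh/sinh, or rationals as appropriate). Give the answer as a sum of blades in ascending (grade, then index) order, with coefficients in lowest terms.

B^2 term by term: the squares give (-324/397)^2*(e12)^2 + (-81/794)^2*(e13)^2 + (-498/397)^2*(e23)^2 = 104976/157609*(-1) + 6561/630436*(-1) + 248004/157609*(-1) = -9/4 (each basis 2-blade squares to minus the product of its generators' squares); cross terms between blades sharing an index anticommute and cancel. So B^2 = -9/4.
B^2 = -9/4 — the series telescopes trigonometrically here: l = 3/2, alpha*l = 2*pi/3, so exp(alpha B) = cos(2*pi/3) + (sin(2*pi/3)/(3/2))*B = -1/2 + (sqrt(3)/3)*B.
Answer: -1/2 - 108*sqrt(3)/397*e12 - 27*sqrt(3)/794*e13 - 166*sqrt(3)/397*e23


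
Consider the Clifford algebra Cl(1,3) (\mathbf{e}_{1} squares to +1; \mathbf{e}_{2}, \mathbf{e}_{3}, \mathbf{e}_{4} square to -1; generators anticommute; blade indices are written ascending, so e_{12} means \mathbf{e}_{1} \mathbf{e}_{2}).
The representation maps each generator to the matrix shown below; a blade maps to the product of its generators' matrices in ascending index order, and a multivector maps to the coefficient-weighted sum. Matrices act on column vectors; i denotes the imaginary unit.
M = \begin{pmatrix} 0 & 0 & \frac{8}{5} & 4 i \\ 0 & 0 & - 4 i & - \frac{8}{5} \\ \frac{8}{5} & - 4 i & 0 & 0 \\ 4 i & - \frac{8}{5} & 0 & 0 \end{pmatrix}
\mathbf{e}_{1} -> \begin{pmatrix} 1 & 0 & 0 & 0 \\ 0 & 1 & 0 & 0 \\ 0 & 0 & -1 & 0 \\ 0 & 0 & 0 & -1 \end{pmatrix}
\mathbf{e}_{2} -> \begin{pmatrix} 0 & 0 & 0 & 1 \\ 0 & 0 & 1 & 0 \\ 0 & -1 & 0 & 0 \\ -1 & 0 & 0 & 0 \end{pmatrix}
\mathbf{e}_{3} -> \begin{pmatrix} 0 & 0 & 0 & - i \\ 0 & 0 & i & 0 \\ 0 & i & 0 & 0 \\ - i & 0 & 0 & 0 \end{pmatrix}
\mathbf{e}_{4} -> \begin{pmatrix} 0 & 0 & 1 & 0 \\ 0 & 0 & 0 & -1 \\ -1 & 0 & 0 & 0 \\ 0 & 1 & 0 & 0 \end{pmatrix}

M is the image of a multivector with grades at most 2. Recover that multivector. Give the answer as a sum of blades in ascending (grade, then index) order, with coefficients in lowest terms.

Method: the blade images are trace-orthogonal — tr(rho(e_A) rho(e_B)^-1) = 4 if A = B and 0 otherwise — and rho(e_A)^-1 = (e_A)^2 * rho(e_A) with (e_A)^2 = +1 or -1, so the coefficient of e_A in the preimage is (e_A)^2 * tr(M rho(e_A))/4.
Nonzero projections over blades of grade <= 2: e_{3}: (e_{3})^2 = -1, tr(M rho(e_{3})) = 16, coefficient -4; e_{14}: (e_{14})^2 = +1, tr(M rho(e_{14})) = \frac{32}{5}, coefficient \frac{8}{5}. Every other blade of grade <= 2 projects to 0.
Answer: -4 e_{3} + \frac{8}{5} e_{14}


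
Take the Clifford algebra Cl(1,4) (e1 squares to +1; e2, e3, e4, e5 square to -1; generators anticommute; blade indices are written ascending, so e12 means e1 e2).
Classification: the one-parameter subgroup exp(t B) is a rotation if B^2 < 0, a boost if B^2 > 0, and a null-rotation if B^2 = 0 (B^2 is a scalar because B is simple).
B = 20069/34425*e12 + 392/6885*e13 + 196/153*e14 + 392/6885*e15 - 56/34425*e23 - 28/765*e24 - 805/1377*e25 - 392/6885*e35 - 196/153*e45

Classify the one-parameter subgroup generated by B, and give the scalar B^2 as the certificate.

B^2 term by term: the squares give (20069/34425)^2*(e12)^2 + (392/6885)^2*(e13)^2 + (196/153)^2*(e14)^2 + (392/6885)^2*(e15)^2 + (-56/34425)^2*(e23)^2 + (-28/765)^2*(e24)^2 + (-805/1377)^2*(e25)^2 + (-392/6885)^2*(e35)^2 + (-196/153)^2*(e45)^2 = 402764761/1185080625*(+1) + 153664/47403225*(+1) + 38416/23409*(+1) + 153664/47403225*(+1) + 3136/1185080625*(-1) + 784/585225*(-1) + 648025/1896129*(-1) + 153664/47403225*(-1) + 38416/23409*(-1) = 0 (each basis 2-blade squares to minus the product of its generators' squares); cross terms between blades sharing an index anticommute and cancel; the commuting (index-disjoint) pairs give grade-4 terms 2*c*c'*(blade product), which cancel blade by blade — e1234: 21952/5267025 - 21952/5267025 = 0; e1235: -15734096/237016125 + 126224/1896129 - 43904/237016125 = 0; e1245: -7867048/5267025 + 315560/210681 - 21952/5267025 = 0; e1345: -153664/1053405 + 153664/1053405 = 0; e2345: 21952/5267025 - 21952/5267025 = 0 — confirming B is simple. So B^2 = 0.
Answer: null-rotation, certificate B^2 = 0. Certificate logic: 0 is a conjugation-invariant scalar, so its sign fixes rotation versus boost versus null-rotation outright.


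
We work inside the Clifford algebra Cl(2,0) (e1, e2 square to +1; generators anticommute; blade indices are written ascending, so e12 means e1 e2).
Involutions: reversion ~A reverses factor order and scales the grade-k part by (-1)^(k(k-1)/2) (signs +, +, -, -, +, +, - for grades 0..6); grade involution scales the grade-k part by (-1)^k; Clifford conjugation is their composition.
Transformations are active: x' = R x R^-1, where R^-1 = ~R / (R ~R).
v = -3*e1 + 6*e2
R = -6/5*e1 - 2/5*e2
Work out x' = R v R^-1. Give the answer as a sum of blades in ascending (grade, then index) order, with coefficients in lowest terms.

~R = -6/5*e1 - 2/5*e2, and R ~R = 8/5, so R^-1 = ~R / (8/5).
R v = 6/5 - 42/5*e12
Answer: 6/5*e1 - 33/5*e2


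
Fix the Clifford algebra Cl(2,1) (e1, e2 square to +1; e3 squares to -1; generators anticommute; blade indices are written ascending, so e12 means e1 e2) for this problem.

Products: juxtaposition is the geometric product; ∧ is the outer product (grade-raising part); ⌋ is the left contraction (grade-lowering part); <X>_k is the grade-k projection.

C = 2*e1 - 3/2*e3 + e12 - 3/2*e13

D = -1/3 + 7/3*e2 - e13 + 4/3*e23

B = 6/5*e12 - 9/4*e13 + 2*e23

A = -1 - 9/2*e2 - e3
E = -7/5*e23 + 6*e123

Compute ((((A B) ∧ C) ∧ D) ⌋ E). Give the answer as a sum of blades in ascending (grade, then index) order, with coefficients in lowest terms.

step 1: 153/20*e1 - 2*e2 - 9*e3 - 6/5*e12 + 9/4*e13 - 2*e23 - 453/40*e123
step 2: 4*e12 + 261/40*e13 + 3*e23 - 71/5*e123
step 3: -4/3*e12 - 87/40*e13 - e23 - 1259/120*e123
step 4: -1231/20 - 6*e1 + 261/20*e2 + 8*e3
Answer: -1231/20 - 6*e1 + 261/20*e2 + 8*e3


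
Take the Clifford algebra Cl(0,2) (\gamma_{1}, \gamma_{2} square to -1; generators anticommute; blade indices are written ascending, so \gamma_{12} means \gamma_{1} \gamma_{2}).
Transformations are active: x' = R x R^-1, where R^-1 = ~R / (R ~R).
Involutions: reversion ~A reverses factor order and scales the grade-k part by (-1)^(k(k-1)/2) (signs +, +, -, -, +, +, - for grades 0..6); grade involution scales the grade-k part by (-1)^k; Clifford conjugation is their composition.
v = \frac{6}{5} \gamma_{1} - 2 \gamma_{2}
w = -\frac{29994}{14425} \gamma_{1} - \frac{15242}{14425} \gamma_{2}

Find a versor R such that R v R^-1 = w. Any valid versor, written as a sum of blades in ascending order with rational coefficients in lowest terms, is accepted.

Here q(v) = q(w) = -\frac{136}{25}; the classical choice R = v + w = -\frac{12684}{14425} \gamma_{1} - \frac{44092}{14425} \gamma_{2} then realises v -> w under the sandwich.
Answer: -\frac{12684}{14425} \gamma_{1} - \frac{44092}{14425} \gamma_{2}


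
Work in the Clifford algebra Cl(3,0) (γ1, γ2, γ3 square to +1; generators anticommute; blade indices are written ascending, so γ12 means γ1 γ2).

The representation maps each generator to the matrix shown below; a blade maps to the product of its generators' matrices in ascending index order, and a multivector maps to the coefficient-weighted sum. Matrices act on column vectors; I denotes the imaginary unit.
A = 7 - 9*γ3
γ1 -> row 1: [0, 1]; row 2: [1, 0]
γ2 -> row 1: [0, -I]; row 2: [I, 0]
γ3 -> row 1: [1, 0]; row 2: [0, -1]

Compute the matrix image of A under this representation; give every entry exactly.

M = (7)*1 + (-9)*rho(γ3), summed entrywise (1 is the identity matrix):
Answer: row 1: [-2, 0]; row 2: [0, 16]


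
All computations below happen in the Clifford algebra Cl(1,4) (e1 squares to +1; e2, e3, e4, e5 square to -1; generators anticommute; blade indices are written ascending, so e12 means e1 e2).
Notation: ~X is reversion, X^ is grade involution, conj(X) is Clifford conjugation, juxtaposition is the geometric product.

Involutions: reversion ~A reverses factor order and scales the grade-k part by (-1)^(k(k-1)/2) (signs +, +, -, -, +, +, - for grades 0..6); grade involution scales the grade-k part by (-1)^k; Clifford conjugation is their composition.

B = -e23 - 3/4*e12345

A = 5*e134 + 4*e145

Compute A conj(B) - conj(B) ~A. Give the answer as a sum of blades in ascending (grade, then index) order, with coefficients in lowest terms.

first term: -3*e23 - 15/4*e25 + 5*e124 + 4*e12345
second term: 3*e23 + 15/4*e25 + 5*e124 - 4*e12345
Answer: -6*e23 - 15/2*e25 + 8*e12345


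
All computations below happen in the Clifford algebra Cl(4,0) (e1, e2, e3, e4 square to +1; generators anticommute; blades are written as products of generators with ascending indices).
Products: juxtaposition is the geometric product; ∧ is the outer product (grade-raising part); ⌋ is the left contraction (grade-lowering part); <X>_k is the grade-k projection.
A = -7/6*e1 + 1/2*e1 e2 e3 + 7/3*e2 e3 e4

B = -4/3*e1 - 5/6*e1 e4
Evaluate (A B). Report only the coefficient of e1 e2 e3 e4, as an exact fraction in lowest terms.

step 1: 14/9 + 35/36*e4 - 2/3*e2 e3 + 35/18*e1 e2 e3 - 5/12*e2 e3 e4 + 28/9*e1 e2 e3 e4
Answer: 28/9


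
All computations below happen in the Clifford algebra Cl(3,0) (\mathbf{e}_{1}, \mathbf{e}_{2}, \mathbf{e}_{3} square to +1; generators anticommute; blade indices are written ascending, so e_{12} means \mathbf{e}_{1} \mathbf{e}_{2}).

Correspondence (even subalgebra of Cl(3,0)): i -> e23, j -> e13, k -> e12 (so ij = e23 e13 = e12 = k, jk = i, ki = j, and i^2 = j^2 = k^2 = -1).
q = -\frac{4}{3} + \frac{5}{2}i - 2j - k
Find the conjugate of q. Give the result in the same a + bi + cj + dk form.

In blades: q = -\frac{4}{3} - e_{12} - 2 e_{13} + \frac{5}{2} e_{23}.
Quaternion conjugation is reversion on the even subalgebra: the scalar is fixed and every grade-2 blade flips sign, giving -\frac{4}{3} + e_{12} + 2 e_{13} - \frac{5}{2} e_{23}; translating back:
Answer: -\frac{4}{3} - \frac{5}{2}i + 2j + k


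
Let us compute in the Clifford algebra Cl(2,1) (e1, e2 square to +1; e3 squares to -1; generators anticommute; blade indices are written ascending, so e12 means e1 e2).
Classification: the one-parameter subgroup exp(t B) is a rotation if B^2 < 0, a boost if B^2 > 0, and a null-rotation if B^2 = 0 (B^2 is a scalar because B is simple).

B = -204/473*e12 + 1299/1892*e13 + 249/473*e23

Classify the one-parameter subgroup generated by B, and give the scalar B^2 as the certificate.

B^2 term by term: the squares give (-204/473)^2*(e12)^2 + (1299/1892)^2*(e13)^2 + (249/473)^2*(e23)^2 = 41616/223729*(-1) + 1687401/3579664*(+1) + 62001/223729*(+1) = 9/16 (each basis 2-blade squares to minus the product of its generators' squares); cross terms between blades sharing an index anticommute and cancel. So B^2 = 9/16.
Answer: boost, certificate B^2 = 9/16. One invariant decides it: the square 9/16 survives every conjugation, and its sign is exactly the classification.


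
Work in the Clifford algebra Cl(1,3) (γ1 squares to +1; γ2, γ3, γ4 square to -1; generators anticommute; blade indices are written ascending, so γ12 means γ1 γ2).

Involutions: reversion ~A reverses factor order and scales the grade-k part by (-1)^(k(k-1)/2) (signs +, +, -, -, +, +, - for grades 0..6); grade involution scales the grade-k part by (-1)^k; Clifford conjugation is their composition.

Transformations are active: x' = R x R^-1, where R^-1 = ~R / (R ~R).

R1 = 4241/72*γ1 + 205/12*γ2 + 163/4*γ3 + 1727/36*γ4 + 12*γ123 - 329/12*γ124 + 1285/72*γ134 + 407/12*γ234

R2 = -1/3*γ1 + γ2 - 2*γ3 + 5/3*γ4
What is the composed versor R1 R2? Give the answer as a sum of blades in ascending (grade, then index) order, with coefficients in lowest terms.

Distribute over the terms of R2 (each basis-blade product reordered to ascending indices, repeated generators contracted through their squares):
R1 (-1/3*γ1) = -4241/216 + 205/36*γ12 + 163/12*γ13 + 1727/108*γ14 - 4*γ23 + 329/36*γ24 - 1285/216*γ34 + 407/36*γ1234
R1 (γ2) = -205/12 + 4241/72*γ12 + 12*γ13 - 329/12*γ14 - 163/4*γ23 - 1727/36*γ24 - 407/12*γ34 + 1285/72*γ1234
R1 (-2*γ3) = 163/2 + 24*γ12 - 4241/36*γ13 - 1285/36*γ14 - 205/6*γ23 - 407/6*γ24 + 1727/18*γ34 - 329/6*γ1234
R1 (5/3*γ4) = -8635/108 + 1645/36*γ12 - 6425/216*γ13 + 21205/216*γ14 - 2035/36*γ23 + 1025/36*γ24 + 815/12*γ34 + 20*γ1234
Summing the partial products and collecting blades:
Answer: -7597/216 + 3223/24*γ12 - 26345/216*γ13 + 11027/216*γ14 - 1219/9*γ23 - 2815/36*γ24 + 26783/216*γ34 - 409/72*γ1234


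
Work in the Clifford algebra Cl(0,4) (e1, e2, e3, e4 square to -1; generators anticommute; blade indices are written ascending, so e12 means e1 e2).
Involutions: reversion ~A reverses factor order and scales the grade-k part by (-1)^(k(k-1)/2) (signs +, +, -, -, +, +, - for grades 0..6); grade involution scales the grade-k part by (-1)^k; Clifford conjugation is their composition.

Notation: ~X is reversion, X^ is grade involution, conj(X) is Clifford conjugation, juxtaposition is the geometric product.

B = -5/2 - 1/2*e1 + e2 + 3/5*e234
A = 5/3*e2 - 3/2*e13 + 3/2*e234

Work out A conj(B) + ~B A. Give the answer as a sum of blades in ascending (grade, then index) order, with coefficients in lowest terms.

first term: 77/30 - 25/6*e2 - 3/4*e3 - 5/6*e12 + 15/4*e13 + 1/2*e34 - 3/2*e123 - 9/10*e124 - 15/4*e234 - 3/4*e1234
second term: -77/30 - 25/6*e2 - 3/4*e3 - 5/6*e12 + 15/4*e13 - 1/2*e34 + 3/2*e123 - 9/10*e124 - 15/4*e234 - 3/4*e1234
Answer: -25/3*e2 - 3/2*e3 - 5/3*e12 + 15/2*e13 - 9/5*e124 - 15/2*e234 - 3/2*e1234


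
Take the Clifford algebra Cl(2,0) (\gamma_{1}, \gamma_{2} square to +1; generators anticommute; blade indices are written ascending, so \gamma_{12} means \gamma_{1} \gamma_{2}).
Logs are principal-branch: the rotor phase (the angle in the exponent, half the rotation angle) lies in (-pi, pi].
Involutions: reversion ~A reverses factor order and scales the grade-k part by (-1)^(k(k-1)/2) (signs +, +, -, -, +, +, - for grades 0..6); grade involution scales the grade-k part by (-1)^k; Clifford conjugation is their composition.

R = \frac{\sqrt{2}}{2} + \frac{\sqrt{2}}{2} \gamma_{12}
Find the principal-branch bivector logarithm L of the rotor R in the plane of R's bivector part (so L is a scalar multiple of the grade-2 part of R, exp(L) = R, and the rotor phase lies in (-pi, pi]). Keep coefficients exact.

The scalar part of R is \frac{\sqrt{2}}{2}, which fixes the principal-branch rotor phase; the unit plane is then the bivector part divided by the sine of that phase, and L is that plane scaled by the phase.
Concretely: cos(phase) = \frac{\sqrt{2}}{2} gives phase = ±\frac{\pi}{4}, and since phase/sin(phase) is even the sign is immaterial: L = (phase/sin(phase)) * <R>_2 = (\frac{\sqrt{2} \pi}{4}) * <R>_2.
Answer: \frac{\pi}{4} \gamma_{12}


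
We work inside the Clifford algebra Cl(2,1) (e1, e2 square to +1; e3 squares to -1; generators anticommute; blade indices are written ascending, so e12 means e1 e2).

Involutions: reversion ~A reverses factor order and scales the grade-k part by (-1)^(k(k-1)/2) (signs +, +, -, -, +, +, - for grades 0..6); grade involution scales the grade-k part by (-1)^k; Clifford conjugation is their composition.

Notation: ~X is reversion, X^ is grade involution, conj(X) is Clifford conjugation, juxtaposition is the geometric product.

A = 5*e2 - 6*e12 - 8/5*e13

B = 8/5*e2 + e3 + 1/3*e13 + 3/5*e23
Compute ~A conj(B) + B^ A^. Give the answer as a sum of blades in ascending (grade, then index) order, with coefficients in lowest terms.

first term: -128/15 - 8*e1 - 3*e3 - 24/25*e12 - 18/5*e13 - 3*e23 - 133/75*e123
second term: 112/15 - 8*e1 + 3*e3 + 24/25*e12 + 18/5*e13 - 7*e23 + 383/75*e123
Answer: -16/15 - 16*e1 - 10*e23 + 10/3*e123


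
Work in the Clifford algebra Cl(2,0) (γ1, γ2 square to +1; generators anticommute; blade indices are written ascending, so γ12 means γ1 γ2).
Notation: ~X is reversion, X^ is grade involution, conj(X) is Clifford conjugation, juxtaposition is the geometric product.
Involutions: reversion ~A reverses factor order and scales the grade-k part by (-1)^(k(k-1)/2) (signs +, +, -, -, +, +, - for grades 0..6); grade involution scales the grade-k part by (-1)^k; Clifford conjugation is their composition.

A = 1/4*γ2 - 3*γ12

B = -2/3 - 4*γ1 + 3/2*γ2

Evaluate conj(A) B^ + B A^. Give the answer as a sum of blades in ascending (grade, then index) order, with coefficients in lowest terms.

first term: 3/8 - 9/2*γ1 - 71/6*γ2 - γ12
second term: -3/8 + 9/2*γ1 + 73/6*γ2 + 3*γ12
Answer: 1/3*γ2 + 2*γ12


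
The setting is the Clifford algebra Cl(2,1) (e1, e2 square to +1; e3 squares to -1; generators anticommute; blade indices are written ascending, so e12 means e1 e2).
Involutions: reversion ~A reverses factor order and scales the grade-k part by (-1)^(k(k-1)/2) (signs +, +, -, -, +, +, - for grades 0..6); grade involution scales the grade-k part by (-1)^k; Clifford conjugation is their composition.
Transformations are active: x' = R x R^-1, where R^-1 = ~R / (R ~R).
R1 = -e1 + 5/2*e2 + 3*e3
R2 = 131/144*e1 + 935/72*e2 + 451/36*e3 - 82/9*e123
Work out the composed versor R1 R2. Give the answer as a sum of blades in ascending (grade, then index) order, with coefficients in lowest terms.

Distribute over the terms of R1 (each basis-blade product reordered to ascending indices, repeated generators contracted through their squares):
(-e1) R2 = -131/144 - 935/72*e12 - 451/36*e13 + 82/9*e23
(5/2*e2) R2 = 4675/144 - 655/288*e12 + 205/9*e13 + 2255/72*e23
(3*e3) R2 = -451/12 + 82/3*e12 - 131/48*e13 - 935/24*e23
Summing the partial products and collecting blades:
Answer: -217/36 + 1159/96*e12 + 361/48*e13 + 53/36*e23


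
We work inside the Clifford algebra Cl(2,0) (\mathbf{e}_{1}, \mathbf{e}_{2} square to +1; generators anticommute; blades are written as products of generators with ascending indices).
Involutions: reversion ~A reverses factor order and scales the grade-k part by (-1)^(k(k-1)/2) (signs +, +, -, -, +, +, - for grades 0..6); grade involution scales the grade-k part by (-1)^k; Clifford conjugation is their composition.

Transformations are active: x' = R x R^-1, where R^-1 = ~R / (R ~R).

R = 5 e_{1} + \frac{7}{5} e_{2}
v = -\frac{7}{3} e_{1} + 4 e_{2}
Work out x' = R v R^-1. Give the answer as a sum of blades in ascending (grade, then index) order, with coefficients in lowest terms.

~R = 5 e_{1} + \frac{7}{5} e_{2}, and R ~R = \frac{674}{25}, so R^-1 = ~R / (\frac{674}{25}).
R v = -\frac{91}{15} + \frac{349}{15} e_{1} e_{2}
Answer: \frac{28}{337} e_{1} - \frac{4681}{1011} e_{2}


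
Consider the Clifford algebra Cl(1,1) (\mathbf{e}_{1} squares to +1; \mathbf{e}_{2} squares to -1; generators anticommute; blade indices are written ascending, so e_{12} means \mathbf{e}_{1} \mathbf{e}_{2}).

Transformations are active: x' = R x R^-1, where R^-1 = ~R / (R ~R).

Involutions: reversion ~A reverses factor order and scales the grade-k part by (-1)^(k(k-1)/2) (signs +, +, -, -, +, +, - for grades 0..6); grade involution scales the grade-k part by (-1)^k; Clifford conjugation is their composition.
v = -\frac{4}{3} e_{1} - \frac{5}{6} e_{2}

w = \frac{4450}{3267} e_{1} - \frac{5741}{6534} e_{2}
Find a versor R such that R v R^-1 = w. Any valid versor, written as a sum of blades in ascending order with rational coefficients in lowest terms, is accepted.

R = v + w = \frac{94}{3267} e_{1} - \frac{5593}{3267} e_{2} works: the equal norms (\frac{13}{12}) guarantee its sandwich swaps v into w.
Answer: \frac{94}{3267} e_{1} - \frac{5593}{3267} e_{2}


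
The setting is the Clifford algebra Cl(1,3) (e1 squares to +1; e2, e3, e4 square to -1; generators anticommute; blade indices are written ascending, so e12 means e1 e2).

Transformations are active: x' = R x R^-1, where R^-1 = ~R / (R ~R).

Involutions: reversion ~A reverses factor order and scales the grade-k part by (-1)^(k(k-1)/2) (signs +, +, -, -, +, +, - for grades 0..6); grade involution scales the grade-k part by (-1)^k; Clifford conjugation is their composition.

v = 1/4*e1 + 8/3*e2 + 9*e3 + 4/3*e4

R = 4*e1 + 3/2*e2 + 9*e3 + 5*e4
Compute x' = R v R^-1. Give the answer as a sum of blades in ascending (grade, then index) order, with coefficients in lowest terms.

~R = 4*e1 + 3/2*e2 + 9*e3 + 5*e4, and R ~R = -369/4, so R^-1 = ~R / (-369/4).
R v = -272/3 + 247/24*e12 + 135/4*e13 + 49/12*e14 - 21/2*e23 - 34/3*e24 - 33*e34
Answer: 33709/4428*e1 + 104/369*e2 + 1069/123*e3 + 9404/1107*e4


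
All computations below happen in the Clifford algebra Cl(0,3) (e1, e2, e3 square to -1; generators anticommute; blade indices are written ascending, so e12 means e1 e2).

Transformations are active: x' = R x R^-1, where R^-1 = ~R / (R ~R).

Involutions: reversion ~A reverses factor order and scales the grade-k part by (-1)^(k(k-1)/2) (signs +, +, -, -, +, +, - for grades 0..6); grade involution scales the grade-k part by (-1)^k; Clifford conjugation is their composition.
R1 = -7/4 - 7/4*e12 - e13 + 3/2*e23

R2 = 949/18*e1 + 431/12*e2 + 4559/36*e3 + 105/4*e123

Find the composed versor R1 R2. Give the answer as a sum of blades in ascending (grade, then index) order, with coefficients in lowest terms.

Distribute over the terms of R1 (each basis-blade product reordered to ascending indices, repeated generators contracted through their squares):
(-7/4) R2 = -6643/72*e1 - 3017/48*e2 - 31913/144*e3 - 735/16*e123
(-7/4*e12) R2 = 3017/48*e1 - 6643/72*e2 + 735/16*e3 - 31913/144*e123
(-e13) R2 = 4559/36*e1 - 105/4*e2 - 949/18*e3 + 431/12*e123
(3/2*e23) R2 = -315/8*e1 - 4559/24*e2 + 431/8*e3 + 949/12*e123
Summing the partial products and collecting blades:
Answer: 2777/48*e1 - 53471/144*e2 - 6283/36*e3 - 1373/9*e123


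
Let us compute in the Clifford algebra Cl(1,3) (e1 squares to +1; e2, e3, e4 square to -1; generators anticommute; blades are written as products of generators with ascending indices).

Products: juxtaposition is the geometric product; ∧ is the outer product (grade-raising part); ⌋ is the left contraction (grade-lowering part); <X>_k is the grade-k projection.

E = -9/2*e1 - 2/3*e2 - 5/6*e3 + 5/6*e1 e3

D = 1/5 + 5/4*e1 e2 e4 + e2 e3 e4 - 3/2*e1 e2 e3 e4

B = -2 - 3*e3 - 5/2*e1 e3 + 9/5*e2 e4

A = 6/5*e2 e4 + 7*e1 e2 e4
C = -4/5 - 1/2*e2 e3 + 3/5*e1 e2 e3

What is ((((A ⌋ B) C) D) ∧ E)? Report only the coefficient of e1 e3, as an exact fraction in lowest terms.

step 1: -54/25
step 2: 216/125 + 27/25*e2 e3 - 162/125*e1 e2 e3
step 3: 216/625 - 378/125*e4 + 729/250*e1 e4 + 27/125*e2 e3 - 81/50*e3 e4 - 162/625*e1 e2 e3 + 54/25*e1 e2 e4 + 27/20*e1 e3 e4 + 216/125*e2 e3 e4 - 324/125*e1 e2 e3 e4
step 4: -972/625*e1 - 144/625*e2 - 36/125*e3 + 36/125*e1 e3 - 1701/125*e1 e4 - 252/125*e2 e4 - 63/25*e3 e4 - 243/250*e1 e2 e3 + 243/125*e1 e2 e4 + 36/5*e1 e3 e4 + 27/25*e2 e3 e4 + 2169/250*e1 e2 e3 e4
Answer: 36/125


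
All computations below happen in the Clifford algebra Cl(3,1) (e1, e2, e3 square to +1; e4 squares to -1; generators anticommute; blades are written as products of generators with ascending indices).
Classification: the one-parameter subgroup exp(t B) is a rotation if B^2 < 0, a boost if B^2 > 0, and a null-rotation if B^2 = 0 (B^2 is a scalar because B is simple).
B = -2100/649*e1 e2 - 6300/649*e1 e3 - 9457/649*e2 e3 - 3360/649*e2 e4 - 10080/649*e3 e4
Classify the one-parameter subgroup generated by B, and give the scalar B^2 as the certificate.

B^2 term by term: the squares give (-2100/649)^2*(e1 e2)^2 + (-6300/649)^2*(e1 e3)^2 + (-9457/649)^2*(e2 e3)^2 + (-3360/649)^2*(e2 e4)^2 + (-10080/649)^2*(e3 e4)^2 = 4410000/421201*(-1) + 39690000/421201*(-1) + 89434849/421201*(-1) + 11289600/421201*(+1) + 101606400/421201*(+1) = -49 (each basis 2-blade squares to minus the product of its generators' squares); cross terms between blades sharing an index anticommute and cancel; the commuting (index-disjoint) pairs give grade-4 terms 2*c*c'*(blade product), which cancel blade by blade — e1 e2 e3 e4: 42336000/421201 - 42336000/421201 = 0 — confirming B is simple. So B^2 = -49.
Answer: rotation, certificate B^2 = -49. Because -49 is invariant under every versor sandwich, the classification follows from its sign alone.


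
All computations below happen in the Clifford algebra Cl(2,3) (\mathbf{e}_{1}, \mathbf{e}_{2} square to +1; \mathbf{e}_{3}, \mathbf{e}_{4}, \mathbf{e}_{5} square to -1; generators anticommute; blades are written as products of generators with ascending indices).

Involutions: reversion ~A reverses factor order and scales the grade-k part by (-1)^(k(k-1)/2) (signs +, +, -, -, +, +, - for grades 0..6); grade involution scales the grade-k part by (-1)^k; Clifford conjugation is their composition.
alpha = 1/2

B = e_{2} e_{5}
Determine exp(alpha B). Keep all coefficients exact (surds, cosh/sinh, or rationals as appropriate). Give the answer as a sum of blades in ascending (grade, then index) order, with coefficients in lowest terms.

B^2 = (1)^2*(e_{2} e_{5})^2 = 1*(+1) = 1 (a basis 2-blade squares to minus the product of its generators' squares).
B^2 = 1 — hyperbolic case — the even/odd split gives cosh and sinh: l = 1, alpha*l = \frac{1}{2}, so exp(alpha B) = cosh(\frac{1}{2}) + (sinh(\frac{1}{2})/1)*B = \cosh{\left(\frac{1}{2} \right)} + (\sinh{\left(\frac{1}{2} \right)})*B.
Answer: \cosh{\left(\frac{1}{2} \right)} + \sinh{\left(\frac{1}{2} \right)} e_{2} e_{5}


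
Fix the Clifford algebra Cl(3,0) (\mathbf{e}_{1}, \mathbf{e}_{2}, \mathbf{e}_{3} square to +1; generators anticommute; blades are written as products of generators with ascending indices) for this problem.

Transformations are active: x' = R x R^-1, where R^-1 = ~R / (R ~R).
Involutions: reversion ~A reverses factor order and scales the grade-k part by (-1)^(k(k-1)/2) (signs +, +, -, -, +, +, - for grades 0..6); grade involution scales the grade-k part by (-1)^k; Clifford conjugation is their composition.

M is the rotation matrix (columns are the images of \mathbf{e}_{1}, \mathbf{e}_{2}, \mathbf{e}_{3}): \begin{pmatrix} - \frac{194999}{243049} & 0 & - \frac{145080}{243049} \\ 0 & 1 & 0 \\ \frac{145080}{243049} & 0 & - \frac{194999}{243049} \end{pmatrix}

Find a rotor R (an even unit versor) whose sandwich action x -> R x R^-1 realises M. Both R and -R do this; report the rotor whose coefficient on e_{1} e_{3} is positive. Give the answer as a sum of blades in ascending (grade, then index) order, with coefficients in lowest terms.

Method: write R = a + b12*e_{1} e_{2} + b13*e_{1} e_{3} + b23*e_{2} e_{3} with a^2 + b12^2 + b13^2 + b23^2 = 1 (so R^-1 = ~R). Expanding the columns R e_j ~R gives tr M = 4a^2 - 1 and, from the antisymmetric part, M21 - M12 = -4a*b12, M13 - M31 = 4a*b13, M32 - M23 = -4a*b23.
Here tr M = -\frac{146949}{243049}, so a^2 = (1 + tr M)/4 = \frac{24025}{243049} and a = ±\frac{155}{493}. Taking a = \frac{155}{493}: M21 - M12 = 0, M13 - M31 = -\frac{290160}{243049}, M32 - M23 = 0, giving b12 = 0, b13 = -\frac{468}{493}, b23 = 0, i.e. R = \frac{155}{493} - \frac{468}{493} e_{1} e_{3}.
Its e_{1} e_{3} coefficient is negative, so report the other preimage -R.
Answer: -\frac{155}{493} + \frac{468}{493} e_{1} e_{3}. Why the constraint matters: R and -R act identically through the sandwich — M has trace -\frac{146949}{243049} either way — so only the sign condition on e_{1} e_{3} picks one of the two preimages.


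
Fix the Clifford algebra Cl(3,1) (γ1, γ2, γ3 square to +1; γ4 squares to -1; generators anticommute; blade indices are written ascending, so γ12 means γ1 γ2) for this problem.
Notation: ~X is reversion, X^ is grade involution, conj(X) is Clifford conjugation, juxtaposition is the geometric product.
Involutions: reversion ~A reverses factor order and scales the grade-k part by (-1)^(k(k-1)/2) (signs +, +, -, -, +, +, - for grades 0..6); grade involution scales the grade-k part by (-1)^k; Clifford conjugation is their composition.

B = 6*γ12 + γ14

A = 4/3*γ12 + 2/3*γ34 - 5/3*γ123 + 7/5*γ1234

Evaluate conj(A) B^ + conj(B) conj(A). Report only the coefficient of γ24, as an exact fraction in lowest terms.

first term: 8 + 10*γ3 + 2/3*γ13 + 7/5*γ23 + 4/3*γ24 - 42/5*γ34 - 5/3*γ234 - 4*γ1234
second term: -8 - 10*γ3 + 2/3*γ13 - 7/5*γ23 + 4/3*γ24 + 42/5*γ34 - 5/3*γ234 + 4*γ1234
Answer: 8/3


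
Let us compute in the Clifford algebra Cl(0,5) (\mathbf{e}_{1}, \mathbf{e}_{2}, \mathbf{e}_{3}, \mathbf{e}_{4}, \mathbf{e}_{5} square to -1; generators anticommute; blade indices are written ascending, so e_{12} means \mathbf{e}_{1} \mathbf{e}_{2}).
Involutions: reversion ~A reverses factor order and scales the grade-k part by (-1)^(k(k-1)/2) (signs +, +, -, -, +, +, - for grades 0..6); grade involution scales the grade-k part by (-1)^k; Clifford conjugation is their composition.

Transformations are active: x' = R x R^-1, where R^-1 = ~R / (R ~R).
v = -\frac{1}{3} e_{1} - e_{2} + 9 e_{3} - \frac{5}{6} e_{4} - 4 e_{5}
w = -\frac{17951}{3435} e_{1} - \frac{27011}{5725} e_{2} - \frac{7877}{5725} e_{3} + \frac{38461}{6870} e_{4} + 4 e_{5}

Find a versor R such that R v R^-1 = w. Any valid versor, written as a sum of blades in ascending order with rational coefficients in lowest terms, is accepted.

Take R = v + w = -\frac{19096}{3435} e_{1} - \frac{32736}{5725} e_{2} + \frac{43648}{5725} e_{3} + \frac{5456}{1145} e_{4}. Because q(v) = q(w) = -\frac{3557}{36}, conjugation by R sends v exactly to w.
Answer: -\frac{19096}{3435} e_{1} - \frac{32736}{5725} e_{2} + \frac{43648}{5725} e_{3} + \frac{5456}{1145} e_{4}


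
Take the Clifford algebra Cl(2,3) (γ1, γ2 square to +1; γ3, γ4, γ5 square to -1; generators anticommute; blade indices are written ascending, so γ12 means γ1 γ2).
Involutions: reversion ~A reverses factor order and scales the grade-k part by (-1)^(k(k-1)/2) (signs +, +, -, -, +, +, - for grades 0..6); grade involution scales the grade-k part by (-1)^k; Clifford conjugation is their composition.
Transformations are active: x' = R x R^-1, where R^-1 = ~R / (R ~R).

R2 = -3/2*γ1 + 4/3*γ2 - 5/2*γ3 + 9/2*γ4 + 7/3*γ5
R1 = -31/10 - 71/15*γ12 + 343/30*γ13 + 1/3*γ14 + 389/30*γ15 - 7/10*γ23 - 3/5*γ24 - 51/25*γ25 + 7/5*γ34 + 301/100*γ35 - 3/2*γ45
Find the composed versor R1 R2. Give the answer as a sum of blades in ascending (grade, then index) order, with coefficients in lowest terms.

Distribute over the terms of R2 (each basis-blade product reordered to ascending indices, repeated generators contracted through their squares):
R1 (-3/2*γ1) = 93/20*γ1 - 71/10*γ2 + 343/20*γ3 + 1/2*γ4 + 389/20*γ5 + 21/20*γ123 + 9/10*γ124 + 153/50*γ125 - 21/10*γ134 - 903/200*γ135 + 9/4*γ145
R1 (4/3*γ2) = -284/45*γ1 - 62/15*γ2 + 14/15*γ3 + 4/5*γ4 + 68/25*γ5 - 686/45*γ123 - 4/9*γ124 - 778/45*γ125 + 28/15*γ234 + 301/75*γ235 - 2*γ245
R1 (-5/2*γ3) = 343/12*γ1 - 7/4*γ2 + 31/4*γ3 - 7/2*γ4 - 301/40*γ5 + 71/6*γ123 + 5/6*γ134 + 389/12*γ135 - 3/2*γ234 - 51/10*γ235 + 15/4*γ345
R1 (9/2*γ4) = -3/2*γ1 + 27/10*γ2 - 63/10*γ3 - 279/20*γ4 - 27/4*γ5 - 213/10*γ124 + 1029/20*γ134 - 1167/20*γ145 - 63/20*γ234 + 459/50*γ245 - 2709/200*γ345
R1 (7/3*γ5) = -2723/90*γ1 + 119/25*γ2 - 2107/300*γ3 + 7/2*γ4 - 217/30*γ5 - 497/45*γ125 + 2401/90*γ135 + 7/9*γ145 - 49/30*γ235 - 7/5*γ245 + 49/15*γ345
Summing the partial products and collecting blades:
Answer: -29/6*γ1 - 1657/300*γ2 + 1251/100*γ3 - 253/20*γ4 + 397/600*γ5 - 85/36*γ123 - 938/45*γ124 - 3791/150*γ125 + 3011/60*γ134 + 98243/1800*γ135 - 4979/90*γ145 - 167/60*γ234 - 68/25*γ235 + 289/50*γ245 - 3917/600*γ345


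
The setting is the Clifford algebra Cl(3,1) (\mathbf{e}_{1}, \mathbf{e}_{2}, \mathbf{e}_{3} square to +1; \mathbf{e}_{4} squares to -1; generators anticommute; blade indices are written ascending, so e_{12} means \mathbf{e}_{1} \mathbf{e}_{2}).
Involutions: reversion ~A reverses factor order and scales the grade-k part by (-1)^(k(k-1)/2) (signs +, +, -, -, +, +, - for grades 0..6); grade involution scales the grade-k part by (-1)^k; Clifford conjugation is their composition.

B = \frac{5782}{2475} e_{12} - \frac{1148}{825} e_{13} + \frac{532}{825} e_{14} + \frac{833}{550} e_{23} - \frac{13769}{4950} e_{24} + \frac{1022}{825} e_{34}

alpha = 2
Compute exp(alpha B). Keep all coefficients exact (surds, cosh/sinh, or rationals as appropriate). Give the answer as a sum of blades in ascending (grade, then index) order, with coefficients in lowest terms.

B^2 term by term: the squares give (\frac{5782}{2475})^2*(e_{12})^2 + (-\frac{1148}{825})^2*(e_{13})^2 + (\frac{532}{825})^2*(e_{14})^2 + (\frac{833}{550})^2*(e_{23})^2 + (-\frac{13769}{4950})^2*(e_{24})^2 + (\frac{1022}{825})^2*(e_{34})^2 = \frac{33431524}{6125625}*(-1) + \frac{1317904}{680625}*(-1) + \frac{283024}{680625}*(+1) + \frac{693889}{302500}*(-1) + \frac{189585361}{24502500}*(+1) + \frac{1044484}{680625}*(+1) = 0 (each basis 2-blade squares to minus the product of its generators' squares); cross terms between blades sharing an index anticommute and cancel; the commuting (index-disjoint) pairs give grade-4 terms 2*c*c'*(blade product), which cancel blade by blade — e_{1234}: \frac{11818408}{2041875} - \frac{15806812}{2041875} + \frac{443156}{226875} = 0 — confirming B is simple. So B^2 = 0.
B^2 = 0, so the series closes: exp(alpha B) = 1 + alpha B (parabolic case).
Answer: 1 + \frac{11564}{2475} e_{12} - \frac{2296}{825} e_{13} + \frac{1064}{825} e_{14} + \frac{833}{275} e_{23} - \frac{13769}{2475} e_{24} + \frac{2044}{825} e_{34}
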